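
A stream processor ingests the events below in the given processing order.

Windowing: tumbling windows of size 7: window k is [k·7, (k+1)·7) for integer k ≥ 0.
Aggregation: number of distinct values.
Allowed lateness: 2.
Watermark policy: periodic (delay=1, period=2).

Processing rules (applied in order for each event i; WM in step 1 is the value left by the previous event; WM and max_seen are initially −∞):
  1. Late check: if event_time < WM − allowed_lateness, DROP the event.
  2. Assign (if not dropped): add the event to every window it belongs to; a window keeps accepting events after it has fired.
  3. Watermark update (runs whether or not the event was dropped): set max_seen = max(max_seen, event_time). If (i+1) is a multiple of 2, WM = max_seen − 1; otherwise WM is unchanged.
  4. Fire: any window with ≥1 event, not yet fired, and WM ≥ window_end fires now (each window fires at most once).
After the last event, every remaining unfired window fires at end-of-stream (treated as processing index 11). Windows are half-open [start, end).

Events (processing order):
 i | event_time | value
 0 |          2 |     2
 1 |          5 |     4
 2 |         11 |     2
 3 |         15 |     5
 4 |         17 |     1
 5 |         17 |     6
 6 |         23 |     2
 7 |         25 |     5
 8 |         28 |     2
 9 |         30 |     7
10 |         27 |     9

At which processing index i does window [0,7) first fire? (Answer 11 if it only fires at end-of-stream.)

i=0 t=2 v=2: → [0,7); WM=−∞
i=1 t=5 v=4: → [0,7); WM=4
i=2 t=11 v=2: → [7,14); WM=4
i=3 t=15 v=5: → [14,21); WM=14; [0,7) fires=2 [7,14) fires=1
i=4 t=17 v=1: → [14,21); WM=14
i=5 t=17 v=6: → [14,21); WM=16
i=6 t=23 v=2: → [21,28); WM=16
i=7 t=25 v=5: → [21,28); WM=24; [14,21) fires=3
i=8 t=28 v=2: → [28,35); WM=24
i=9 t=30 v=7: → [28,35); WM=29; [21,28) fires=2
i=10 t=27 v=9: → [21,28); WM=29

3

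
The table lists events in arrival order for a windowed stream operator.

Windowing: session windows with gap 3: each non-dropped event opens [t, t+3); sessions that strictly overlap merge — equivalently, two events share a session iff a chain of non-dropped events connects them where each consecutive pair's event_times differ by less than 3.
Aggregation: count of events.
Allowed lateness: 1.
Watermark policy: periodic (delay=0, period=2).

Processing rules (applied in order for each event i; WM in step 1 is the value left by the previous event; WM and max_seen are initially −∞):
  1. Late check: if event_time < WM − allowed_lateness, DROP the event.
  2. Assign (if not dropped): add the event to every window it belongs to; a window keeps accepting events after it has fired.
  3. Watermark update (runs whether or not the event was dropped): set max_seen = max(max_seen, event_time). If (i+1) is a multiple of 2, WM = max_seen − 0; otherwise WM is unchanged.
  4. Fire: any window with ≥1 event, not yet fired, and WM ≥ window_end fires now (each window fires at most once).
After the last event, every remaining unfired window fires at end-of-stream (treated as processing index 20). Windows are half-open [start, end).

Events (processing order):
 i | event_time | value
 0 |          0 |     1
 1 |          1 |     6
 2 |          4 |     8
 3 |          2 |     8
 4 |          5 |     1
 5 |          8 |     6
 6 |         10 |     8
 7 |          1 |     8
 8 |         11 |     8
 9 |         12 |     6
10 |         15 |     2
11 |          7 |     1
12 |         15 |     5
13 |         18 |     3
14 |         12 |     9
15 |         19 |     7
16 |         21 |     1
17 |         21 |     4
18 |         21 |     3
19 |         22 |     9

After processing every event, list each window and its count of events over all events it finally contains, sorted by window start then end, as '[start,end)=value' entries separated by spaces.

i=0 t=0 v=1: → [0,3); WM=−∞
i=1 t=1 v=6: → [0,4); WM=1
i=2 t=4 v=8: → [4,7); WM=1
i=3 t=2 v=8: → [0,7); WM=4
i=4 t=5 v=1: → [0,8); WM=4
i=5 t=8 v=6: → [8,11); WM=8
i=6 t=10 v=8: → [8,13); WM=8
i=7 t=1 v=8: DROP (t<8-1); WM=10
i=8 t=11 v=8: → [8,14); WM=10
i=9 t=12 v=6: → [8,15); WM=12
i=10 t=15 v=2: → [15,18); WM=12
i=11 t=7 v=1: DROP (t<12-1); WM=15
i=12 t=15 v=5: → [15,18); WM=15
i=13 t=18 v=3: → [18,21); WM=18
i=14 t=12 v=9: DROP (t<18-1); WM=18
i=15 t=19 v=7: → [18,22); WM=19
i=16 t=21 v=1: → [18,24); WM=19
i=17 t=21 v=4: → [18,24); WM=21
i=18 t=21 v=3: → [18,24); WM=21
i=19 t=22 v=9: → [18,25); WM=22

[0,8)=5 [8,15)=4 [15,18)=2 [18,25)=6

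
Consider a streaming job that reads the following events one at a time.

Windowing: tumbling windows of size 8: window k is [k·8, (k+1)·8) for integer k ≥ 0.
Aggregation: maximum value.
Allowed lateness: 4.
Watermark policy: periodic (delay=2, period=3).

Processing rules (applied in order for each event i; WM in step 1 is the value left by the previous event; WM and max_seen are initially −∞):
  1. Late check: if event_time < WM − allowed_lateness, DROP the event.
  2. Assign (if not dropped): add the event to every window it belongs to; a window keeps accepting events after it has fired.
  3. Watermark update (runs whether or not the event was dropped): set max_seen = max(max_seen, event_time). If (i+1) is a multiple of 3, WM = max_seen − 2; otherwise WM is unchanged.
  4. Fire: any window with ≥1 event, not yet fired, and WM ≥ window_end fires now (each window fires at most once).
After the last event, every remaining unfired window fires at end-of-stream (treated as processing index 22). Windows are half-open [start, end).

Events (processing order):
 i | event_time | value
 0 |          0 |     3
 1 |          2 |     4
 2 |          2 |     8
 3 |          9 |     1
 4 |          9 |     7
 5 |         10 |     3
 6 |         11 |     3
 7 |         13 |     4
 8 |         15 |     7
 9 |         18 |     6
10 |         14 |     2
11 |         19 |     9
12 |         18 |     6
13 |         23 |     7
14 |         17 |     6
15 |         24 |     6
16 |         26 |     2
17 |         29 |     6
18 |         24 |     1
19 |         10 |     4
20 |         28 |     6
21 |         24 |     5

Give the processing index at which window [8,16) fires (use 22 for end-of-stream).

i=0 t=0 v=3: → [0,8); WM=−∞
i=1 t=2 v=4: → [0,8); WM=−∞
i=2 t=2 v=8: → [0,8); WM=0
i=3 t=9 v=1: → [8,16); WM=0
i=4 t=9 v=7: → [8,16); WM=0
i=5 t=10 v=3: → [8,16); WM=8; [0,8) fires=8
i=6 t=11 v=3: → [8,16); WM=8
i=7 t=13 v=4: → [8,16); WM=8
i=8 t=15 v=7: → [8,16); WM=13
i=9 t=18 v=6: → [16,24); WM=13
i=10 t=14 v=2: → [8,16); WM=13
i=11 t=19 v=9: → [16,24); WM=17; [8,16) fires=7
i=12 t=18 v=6: → [16,24); WM=17
i=13 t=23 v=7: → [16,24); WM=17
i=14 t=17 v=6: → [16,24); WM=21
i=15 t=24 v=6: → [24,32); WM=21
i=16 t=26 v=2: → [24,32); WM=21
i=17 t=29 v=6: → [24,32); WM=27; [16,24) fires=9
i=18 t=24 v=1: → [24,32); WM=27
i=19 t=10 v=4: DROP (t<27-4); WM=27
i=20 t=28 v=6: → [24,32); WM=27
i=21 t=24 v=5: → [24,32); WM=27

11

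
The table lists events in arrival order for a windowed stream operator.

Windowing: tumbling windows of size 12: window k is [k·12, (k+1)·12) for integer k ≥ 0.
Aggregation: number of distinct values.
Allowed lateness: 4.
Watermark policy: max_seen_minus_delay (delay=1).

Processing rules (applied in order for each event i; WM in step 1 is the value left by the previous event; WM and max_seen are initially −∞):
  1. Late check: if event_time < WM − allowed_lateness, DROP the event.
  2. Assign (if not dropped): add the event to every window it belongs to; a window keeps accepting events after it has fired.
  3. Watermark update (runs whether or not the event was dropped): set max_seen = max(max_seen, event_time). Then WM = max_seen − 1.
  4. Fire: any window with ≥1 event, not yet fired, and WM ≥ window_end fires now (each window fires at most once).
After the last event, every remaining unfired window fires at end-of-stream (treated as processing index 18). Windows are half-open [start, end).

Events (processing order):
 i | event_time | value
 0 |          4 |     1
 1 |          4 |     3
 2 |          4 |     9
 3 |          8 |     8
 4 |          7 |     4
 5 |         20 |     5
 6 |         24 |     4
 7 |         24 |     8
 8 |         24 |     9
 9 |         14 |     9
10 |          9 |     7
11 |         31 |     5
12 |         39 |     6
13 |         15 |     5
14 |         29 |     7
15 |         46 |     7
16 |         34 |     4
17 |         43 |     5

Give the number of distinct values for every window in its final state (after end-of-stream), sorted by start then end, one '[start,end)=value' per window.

[0,12)=5 [12,24)=1 [24,36)=4 [36,48)=3

i=0 t=4 v=1: → [0,12); WM=3
i=1 t=4 v=3: → [0,12); WM=3
i=2 t=4 v=9: → [0,12); WM=3
i=3 t=8 v=8: → [0,12); WM=7
i=4 t=7 v=4: → [0,12); WM=7
i=5 t=20 v=5: → [12,24); WM=19; [0,12) fires=5
i=6 t=24 v=4: → [24,36); WM=23
i=7 t=24 v=8: → [24,36); WM=23
i=8 t=24 v=9: → [24,36); WM=23
i=9 t=14 v=9: DROP (t<23-4); WM=23
i=10 t=9 v=7: DROP (t<23-4); WM=23
i=11 t=31 v=5: → [24,36); WM=30; [12,24) fires=1
i=12 t=39 v=6: → [36,48); WM=38; [24,36) fires=4
i=13 t=15 v=5: DROP (t<38-4); WM=38
i=14 t=29 v=7: DROP (t<38-4); WM=38
i=15 t=46 v=7: → [36,48); WM=45
i=16 t=34 v=4: DROP (t<45-4); WM=45
i=17 t=43 v=5: → [36,48); WM=45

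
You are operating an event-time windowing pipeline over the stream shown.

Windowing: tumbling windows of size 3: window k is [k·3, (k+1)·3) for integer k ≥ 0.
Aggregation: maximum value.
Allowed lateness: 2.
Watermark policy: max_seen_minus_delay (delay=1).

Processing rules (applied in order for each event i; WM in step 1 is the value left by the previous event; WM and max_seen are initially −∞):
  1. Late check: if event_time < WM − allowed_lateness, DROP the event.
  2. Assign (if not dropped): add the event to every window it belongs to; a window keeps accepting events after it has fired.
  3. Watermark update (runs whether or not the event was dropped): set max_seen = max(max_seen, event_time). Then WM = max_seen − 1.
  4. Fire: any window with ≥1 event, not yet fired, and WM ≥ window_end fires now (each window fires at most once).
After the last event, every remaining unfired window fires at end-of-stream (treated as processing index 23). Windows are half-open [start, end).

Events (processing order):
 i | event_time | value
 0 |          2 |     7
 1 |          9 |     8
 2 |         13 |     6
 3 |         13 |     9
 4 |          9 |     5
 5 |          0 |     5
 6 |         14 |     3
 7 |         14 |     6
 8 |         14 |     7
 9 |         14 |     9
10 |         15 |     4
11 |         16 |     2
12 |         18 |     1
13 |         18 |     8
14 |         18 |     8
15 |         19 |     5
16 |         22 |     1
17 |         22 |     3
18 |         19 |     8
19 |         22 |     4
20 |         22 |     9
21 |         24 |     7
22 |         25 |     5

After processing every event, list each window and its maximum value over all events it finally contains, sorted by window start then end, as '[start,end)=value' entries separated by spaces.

i=0 t=2 v=7: → [0,3); WM=1
i=1 t=9 v=8: → [9,12); WM=8; [0,3) fires=7
i=2 t=13 v=6: → [12,15); WM=12; [9,12) fires=8
i=3 t=13 v=9: → [12,15); WM=12
i=4 t=9 v=5: DROP (t<12-2); WM=12
i=5 t=0 v=5: DROP (t<12-2); WM=12
i=6 t=14 v=3: → [12,15); WM=13
i=7 t=14 v=6: → [12,15); WM=13
i=8 t=14 v=7: → [12,15); WM=13
i=9 t=14 v=9: → [12,15); WM=13
i=10 t=15 v=4: → [15,18); WM=14
i=11 t=16 v=2: → [15,18); WM=15; [12,15) fires=9
i=12 t=18 v=1: → [18,21); WM=17
i=13 t=18 v=8: → [18,21); WM=17
i=14 t=18 v=8: → [18,21); WM=17
i=15 t=19 v=5: → [18,21); WM=18; [15,18) fires=4
i=16 t=22 v=1: → [21,24); WM=21; [18,21) fires=8
i=17 t=22 v=3: → [21,24); WM=21
i=18 t=19 v=8: → [18,21); WM=21
i=19 t=22 v=4: → [21,24); WM=21
i=20 t=22 v=9: → [21,24); WM=21
i=21 t=24 v=7: → [24,27); WM=23
i=22 t=25 v=5: → [24,27); WM=24; [21,24) fires=9

[0,3)=7 [9,12)=8 [12,15)=9 [15,18)=4 [18,21)=8 [21,24)=9 [24,27)=7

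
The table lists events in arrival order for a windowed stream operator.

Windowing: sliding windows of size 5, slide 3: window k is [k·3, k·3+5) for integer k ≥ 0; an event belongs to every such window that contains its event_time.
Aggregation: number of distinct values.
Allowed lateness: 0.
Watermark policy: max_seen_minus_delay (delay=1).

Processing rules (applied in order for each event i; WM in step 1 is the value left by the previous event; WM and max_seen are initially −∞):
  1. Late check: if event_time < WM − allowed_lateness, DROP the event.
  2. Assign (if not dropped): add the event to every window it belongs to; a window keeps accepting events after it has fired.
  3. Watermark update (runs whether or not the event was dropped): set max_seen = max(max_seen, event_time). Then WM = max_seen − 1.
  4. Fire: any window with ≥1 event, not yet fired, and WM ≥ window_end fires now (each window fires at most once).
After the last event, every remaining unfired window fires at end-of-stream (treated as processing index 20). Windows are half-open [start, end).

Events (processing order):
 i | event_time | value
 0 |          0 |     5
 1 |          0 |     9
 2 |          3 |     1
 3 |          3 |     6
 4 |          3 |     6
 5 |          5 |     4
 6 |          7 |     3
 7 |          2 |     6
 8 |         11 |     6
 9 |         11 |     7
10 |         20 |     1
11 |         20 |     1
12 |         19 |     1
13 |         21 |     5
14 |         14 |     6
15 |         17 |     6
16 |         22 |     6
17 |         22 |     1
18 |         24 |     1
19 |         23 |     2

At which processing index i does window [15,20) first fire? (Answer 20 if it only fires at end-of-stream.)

i=0 t=0 v=5: → [0,5); WM=-1
i=1 t=0 v=9: → [0,5); WM=-1
i=2 t=3 v=1: → [3,8),[0,5); WM=2
i=3 t=3 v=6: → [3,8),[0,5); WM=2
i=4 t=3 v=6: → [3,8),[0,5); WM=2
i=5 t=5 v=4: → [3,8); WM=4
i=6 t=7 v=3: → [6,11),[3,8); WM=6; [0,5) fires=4
i=7 t=2 v=6: DROP (t<6-0); WM=6
i=8 t=11 v=6: → [9,14); WM=10; [3,8) fires=4
i=9 t=11 v=7: → [9,14); WM=10
i=10 t=20 v=1: → [18,23); WM=19; [6,11) fires=1 [9,14) fires=2
i=11 t=20 v=1: → [18,23); WM=19
i=12 t=19 v=1: → [18,23),[15,20); WM=19
i=13 t=21 v=5: → [21,26),[18,23); WM=20; [15,20) fires=1
i=14 t=14 v=6: DROP (t<20-0); WM=20
i=15 t=17 v=6: DROP (t<20-0); WM=20
i=16 t=22 v=6: → [21,26),[18,23); WM=21
i=17 t=22 v=1: → [21,26),[18,23); WM=21
i=18 t=24 v=1: → [24,29),[21,26); WM=23; [18,23) fires=3
i=19 t=23 v=2: → [21,26); WM=23

13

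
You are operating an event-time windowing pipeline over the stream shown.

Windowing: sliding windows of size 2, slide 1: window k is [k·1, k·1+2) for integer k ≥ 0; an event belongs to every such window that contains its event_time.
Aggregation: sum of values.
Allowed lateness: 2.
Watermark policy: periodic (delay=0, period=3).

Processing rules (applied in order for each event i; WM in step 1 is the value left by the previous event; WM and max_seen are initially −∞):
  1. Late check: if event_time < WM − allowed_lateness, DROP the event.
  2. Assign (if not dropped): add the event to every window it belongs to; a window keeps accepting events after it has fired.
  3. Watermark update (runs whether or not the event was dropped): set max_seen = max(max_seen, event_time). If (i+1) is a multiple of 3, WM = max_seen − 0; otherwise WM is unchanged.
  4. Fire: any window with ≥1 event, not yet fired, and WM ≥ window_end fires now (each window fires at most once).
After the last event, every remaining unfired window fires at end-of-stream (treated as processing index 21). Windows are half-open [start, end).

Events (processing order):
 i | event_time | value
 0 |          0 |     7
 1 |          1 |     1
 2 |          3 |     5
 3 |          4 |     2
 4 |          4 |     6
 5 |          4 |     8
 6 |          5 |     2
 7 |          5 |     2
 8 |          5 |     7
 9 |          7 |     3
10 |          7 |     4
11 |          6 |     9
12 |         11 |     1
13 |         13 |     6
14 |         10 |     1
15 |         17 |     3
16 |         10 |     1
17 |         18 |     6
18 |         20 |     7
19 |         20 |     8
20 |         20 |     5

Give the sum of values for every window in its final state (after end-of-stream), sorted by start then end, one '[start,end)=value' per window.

i=0 t=0 v=7: → [0,2); WM=−∞
i=1 t=1 v=1: → [1,3),[0,2); WM=−∞
i=2 t=3 v=5: → [3,5),[2,4); WM=3; [0,2) fires=8 [1,3) fires=1
i=3 t=4 v=2: → [4,6),[3,5); WM=3
i=4 t=4 v=6: → [4,6),[3,5); WM=3
i=5 t=4 v=8: → [4,6),[3,5); WM=4; [2,4) fires=5
i=6 t=5 v=2: → [5,7),[4,6); WM=4
i=7 t=5 v=2: → [5,7),[4,6); WM=4
i=8 t=5 v=7: → [5,7),[4,6); WM=5; [3,5) fires=21
i=9 t=7 v=3: → [7,9),[6,8); WM=5
i=10 t=7 v=4: → [7,9),[6,8); WM=5
i=11 t=6 v=9: → [6,8),[5,7); WM=7; [4,6) fires=27 [5,7) fires=20
i=12 t=11 v=1: → [11,13),[10,12); WM=7
i=13 t=13 v=6: → [13,15),[12,14); WM=7
i=14 t=10 v=1: → [10,12),[9,11); WM=13; [6,8) fires=16 [7,9) fires=7 [9,11) fires=1 [10,12) fires=2 [11,13) fires=1
i=15 t=17 v=3: → [17,19),[16,18); WM=13
i=16 t=10 v=1: DROP (t<13-2); WM=13
i=17 t=18 v=6: → [18,20),[17,19); WM=18; [12,14) fires=6 [13,15) fires=6 [16,18) fires=3
i=18 t=20 v=7: → [20,22),[19,21); WM=18
i=19 t=20 v=8: → [20,22),[19,21); WM=18
i=20 t=20 v=5: → [20,22),[19,21); WM=20; [17,19) fires=9 [18,20) fires=6

[0,2)=8 [1,3)=1 [2,4)=5 [3,5)=21 [4,6)=27 [5,7)=20 [6,8)=16 [7,9)=7 [9,11)=1 [10,12)=2 [11,13)=1 [12,14)=6 [13,15)=6 [16,18)=3 [17,19)=9 [18,20)=6 [19,21)=20 [20,22)=20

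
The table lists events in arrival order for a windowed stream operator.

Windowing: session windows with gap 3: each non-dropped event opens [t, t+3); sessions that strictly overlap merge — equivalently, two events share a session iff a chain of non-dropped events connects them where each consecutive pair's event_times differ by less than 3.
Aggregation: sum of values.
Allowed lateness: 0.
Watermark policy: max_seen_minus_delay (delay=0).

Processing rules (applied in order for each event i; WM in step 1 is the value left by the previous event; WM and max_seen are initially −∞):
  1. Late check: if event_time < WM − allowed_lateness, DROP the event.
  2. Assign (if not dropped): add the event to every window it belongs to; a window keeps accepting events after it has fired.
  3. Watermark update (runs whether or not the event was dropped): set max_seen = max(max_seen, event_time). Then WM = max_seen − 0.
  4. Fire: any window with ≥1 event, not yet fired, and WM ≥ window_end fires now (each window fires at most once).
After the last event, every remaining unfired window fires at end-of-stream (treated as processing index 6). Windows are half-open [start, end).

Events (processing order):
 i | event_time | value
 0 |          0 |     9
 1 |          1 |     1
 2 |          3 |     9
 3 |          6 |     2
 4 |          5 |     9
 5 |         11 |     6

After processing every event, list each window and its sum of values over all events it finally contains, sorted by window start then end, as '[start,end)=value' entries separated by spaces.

i=0 t=0 v=9: → [0,3); WM=0
i=1 t=1 v=1: → [0,4); WM=1
i=2 t=3 v=9: → [0,6); WM=3
i=3 t=6 v=2: → [6,9); WM=6
i=4 t=5 v=9: DROP (t<6-0); WM=6
i=5 t=11 v=6: → [11,14); WM=11

[0,6)=19 [6,9)=2 [11,14)=6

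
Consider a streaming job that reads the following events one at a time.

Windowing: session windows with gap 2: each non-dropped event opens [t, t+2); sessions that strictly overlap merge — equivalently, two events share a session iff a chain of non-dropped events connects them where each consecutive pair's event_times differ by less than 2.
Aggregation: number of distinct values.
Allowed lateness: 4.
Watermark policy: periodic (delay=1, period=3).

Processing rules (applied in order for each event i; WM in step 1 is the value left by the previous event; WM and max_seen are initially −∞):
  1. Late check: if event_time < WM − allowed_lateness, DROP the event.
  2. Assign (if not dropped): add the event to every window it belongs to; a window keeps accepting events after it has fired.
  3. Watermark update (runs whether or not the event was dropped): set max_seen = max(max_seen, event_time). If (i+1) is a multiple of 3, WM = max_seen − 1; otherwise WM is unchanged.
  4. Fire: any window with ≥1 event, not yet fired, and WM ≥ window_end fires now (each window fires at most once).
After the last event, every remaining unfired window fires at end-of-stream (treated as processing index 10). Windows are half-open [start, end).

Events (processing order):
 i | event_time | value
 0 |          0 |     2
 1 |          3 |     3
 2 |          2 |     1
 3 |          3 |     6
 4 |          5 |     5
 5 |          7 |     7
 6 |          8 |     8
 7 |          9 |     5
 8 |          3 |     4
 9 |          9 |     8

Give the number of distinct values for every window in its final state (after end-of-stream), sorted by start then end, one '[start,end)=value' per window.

[0,2)=1 [2,5)=4 [5,7)=1 [7,11)=3

i=0 t=0 v=2: → [0,2); WM=−∞
i=1 t=3 v=3: → [3,5); WM=−∞
i=2 t=2 v=1: → [2,5); WM=2
i=3 t=3 v=6: → [2,5); WM=2
i=4 t=5 v=5: → [5,7); WM=2
i=5 t=7 v=7: → [7,9); WM=6
i=6 t=8 v=8: → [7,10); WM=6
i=7 t=9 v=5: → [7,11); WM=6
i=8 t=3 v=4: → [2,5); WM=8
i=9 t=9 v=8: → [7,11); WM=8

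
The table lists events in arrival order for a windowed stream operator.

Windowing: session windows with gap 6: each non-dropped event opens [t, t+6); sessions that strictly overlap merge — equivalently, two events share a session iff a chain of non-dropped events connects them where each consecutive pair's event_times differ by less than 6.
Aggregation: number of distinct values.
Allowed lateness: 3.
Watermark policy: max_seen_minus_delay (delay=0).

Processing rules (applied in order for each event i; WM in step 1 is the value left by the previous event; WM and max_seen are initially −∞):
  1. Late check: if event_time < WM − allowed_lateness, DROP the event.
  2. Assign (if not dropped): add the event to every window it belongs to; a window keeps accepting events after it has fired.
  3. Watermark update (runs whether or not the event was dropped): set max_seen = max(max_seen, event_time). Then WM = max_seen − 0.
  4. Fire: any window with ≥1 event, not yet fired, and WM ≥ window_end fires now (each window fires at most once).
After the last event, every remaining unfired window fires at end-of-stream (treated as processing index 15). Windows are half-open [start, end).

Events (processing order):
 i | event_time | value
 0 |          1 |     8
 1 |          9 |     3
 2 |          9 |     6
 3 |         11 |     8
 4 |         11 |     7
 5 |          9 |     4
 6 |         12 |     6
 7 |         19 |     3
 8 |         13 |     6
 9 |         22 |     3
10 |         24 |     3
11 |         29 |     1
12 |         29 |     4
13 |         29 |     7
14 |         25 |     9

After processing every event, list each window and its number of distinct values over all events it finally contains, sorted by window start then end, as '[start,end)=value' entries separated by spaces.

[1,7)=1 [9,18)=5 [19,35)=4

i=0 t=1 v=8: → [1,7); WM=1
i=1 t=9 v=3: → [9,15); WM=9
i=2 t=9 v=6: → [9,15); WM=9
i=3 t=11 v=8: → [9,17); WM=11
i=4 t=11 v=7: → [9,17); WM=11
i=5 t=9 v=4: → [9,17); WM=11
i=6 t=12 v=6: → [9,18); WM=12
i=7 t=19 v=3: → [19,25); WM=19
i=8 t=13 v=6: DROP (t<19-3); WM=19
i=9 t=22 v=3: → [19,28); WM=22
i=10 t=24 v=3: → [19,30); WM=24
i=11 t=29 v=1: → [19,35); WM=29
i=12 t=29 v=4: → [19,35); WM=29
i=13 t=29 v=7: → [19,35); WM=29
i=14 t=25 v=9: DROP (t<29-3); WM=29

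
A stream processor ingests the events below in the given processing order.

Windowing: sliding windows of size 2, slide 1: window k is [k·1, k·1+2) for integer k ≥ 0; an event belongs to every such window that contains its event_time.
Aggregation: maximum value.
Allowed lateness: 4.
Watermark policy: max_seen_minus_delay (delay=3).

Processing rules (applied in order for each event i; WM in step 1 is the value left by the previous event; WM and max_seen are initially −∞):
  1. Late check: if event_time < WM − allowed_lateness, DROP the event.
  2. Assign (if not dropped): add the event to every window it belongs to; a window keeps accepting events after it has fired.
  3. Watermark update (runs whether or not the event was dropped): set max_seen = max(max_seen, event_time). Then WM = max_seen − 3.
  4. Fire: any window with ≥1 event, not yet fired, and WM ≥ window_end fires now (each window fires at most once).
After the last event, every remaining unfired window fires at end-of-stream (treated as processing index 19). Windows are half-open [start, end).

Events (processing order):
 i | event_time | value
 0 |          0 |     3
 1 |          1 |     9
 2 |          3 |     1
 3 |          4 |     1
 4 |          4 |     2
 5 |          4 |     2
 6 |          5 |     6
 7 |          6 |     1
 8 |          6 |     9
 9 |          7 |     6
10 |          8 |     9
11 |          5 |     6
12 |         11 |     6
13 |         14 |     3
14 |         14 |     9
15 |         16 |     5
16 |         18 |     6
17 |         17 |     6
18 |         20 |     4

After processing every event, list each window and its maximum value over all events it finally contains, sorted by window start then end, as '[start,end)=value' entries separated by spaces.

[0,2)=9 [1,3)=9 [2,4)=1 [3,5)=2 [4,6)=6 [5,7)=9 [6,8)=9 [7,9)=9 [8,10)=9 [10,12)=6 [11,13)=6 [13,15)=9 [14,16)=9 [15,17)=5 [16,18)=6 [17,19)=6 [18,20)=6 [19,21)=4 [20,22)=4

i=0 t=0 v=3: → [0,2); WM=-3
i=1 t=1 v=9: → [1,3),[0,2); WM=-2
i=2 t=3 v=1: → [3,5),[2,4); WM=0
i=3 t=4 v=1: → [4,6),[3,5); WM=1
i=4 t=4 v=2: → [4,6),[3,5); WM=1
i=5 t=4 v=2: → [4,6),[3,5); WM=1
i=6 t=5 v=6: → [5,7),[4,6); WM=2; [0,2) fires=9
i=7 t=6 v=1: → [6,8),[5,7); WM=3; [1,3) fires=9
i=8 t=6 v=9: → [6,8),[5,7); WM=3
i=9 t=7 v=6: → [7,9),[6,8); WM=4; [2,4) fires=1
i=10 t=8 v=9: → [8,10),[7,9); WM=5; [3,5) fires=2
i=11 t=5 v=6: → [5,7),[4,6); WM=5
i=12 t=11 v=6: → [11,13),[10,12); WM=8; [4,6) fires=6 [5,7) fires=9 [6,8) fires=9
i=13 t=14 v=3: → [14,16),[13,15); WM=11; [7,9) fires=9 [8,10) fires=9
i=14 t=14 v=9: → [14,16),[13,15); WM=11
i=15 t=16 v=5: → [16,18),[15,17); WM=13; [10,12) fires=6 [11,13) fires=6
i=16 t=18 v=6: → [18,20),[17,19); WM=15; [13,15) fires=9
i=17 t=17 v=6: → [17,19),[16,18); WM=15
i=18 t=20 v=4: → [20,22),[19,21); WM=17; [14,16) fires=9 [15,17) fires=5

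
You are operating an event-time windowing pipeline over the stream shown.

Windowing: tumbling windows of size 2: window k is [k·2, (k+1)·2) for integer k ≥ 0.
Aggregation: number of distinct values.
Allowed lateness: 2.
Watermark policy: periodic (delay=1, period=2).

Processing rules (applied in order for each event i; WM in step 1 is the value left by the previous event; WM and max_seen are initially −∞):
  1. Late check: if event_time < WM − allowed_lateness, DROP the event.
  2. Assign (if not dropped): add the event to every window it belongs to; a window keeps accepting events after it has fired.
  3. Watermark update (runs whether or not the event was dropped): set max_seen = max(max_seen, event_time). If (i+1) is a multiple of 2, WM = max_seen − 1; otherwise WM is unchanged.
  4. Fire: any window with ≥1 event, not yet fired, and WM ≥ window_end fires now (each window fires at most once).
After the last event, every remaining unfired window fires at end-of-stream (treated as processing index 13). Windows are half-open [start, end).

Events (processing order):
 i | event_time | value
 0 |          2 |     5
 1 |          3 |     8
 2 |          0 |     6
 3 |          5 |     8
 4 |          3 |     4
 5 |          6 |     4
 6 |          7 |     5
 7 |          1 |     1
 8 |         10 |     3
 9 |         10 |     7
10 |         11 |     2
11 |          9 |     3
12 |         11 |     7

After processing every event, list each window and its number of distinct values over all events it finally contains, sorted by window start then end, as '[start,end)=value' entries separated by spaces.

[0,2)=1 [2,4)=3 [4,6)=1 [6,8)=2 [8,10)=1 [10,12)=3

i=0 t=2 v=5: → [2,4); WM=−∞
i=1 t=3 v=8: → [2,4); WM=2
i=2 t=0 v=6: → [0,2); WM=2; [0,2) fires=1
i=3 t=5 v=8: → [4,6); WM=4; [2,4) fires=2
i=4 t=3 v=4: → [2,4); WM=4
i=5 t=6 v=4: → [6,8); WM=5
i=6 t=7 v=5: → [6,8); WM=5
i=7 t=1 v=1: DROP (t<5-2); WM=6; [4,6) fires=1
i=8 t=10 v=3: → [10,12); WM=6
i=9 t=10 v=7: → [10,12); WM=9; [6,8) fires=2
i=10 t=11 v=2: → [10,12); WM=9
i=11 t=9 v=3: → [8,10); WM=10; [8,10) fires=1
i=12 t=11 v=7: → [10,12); WM=10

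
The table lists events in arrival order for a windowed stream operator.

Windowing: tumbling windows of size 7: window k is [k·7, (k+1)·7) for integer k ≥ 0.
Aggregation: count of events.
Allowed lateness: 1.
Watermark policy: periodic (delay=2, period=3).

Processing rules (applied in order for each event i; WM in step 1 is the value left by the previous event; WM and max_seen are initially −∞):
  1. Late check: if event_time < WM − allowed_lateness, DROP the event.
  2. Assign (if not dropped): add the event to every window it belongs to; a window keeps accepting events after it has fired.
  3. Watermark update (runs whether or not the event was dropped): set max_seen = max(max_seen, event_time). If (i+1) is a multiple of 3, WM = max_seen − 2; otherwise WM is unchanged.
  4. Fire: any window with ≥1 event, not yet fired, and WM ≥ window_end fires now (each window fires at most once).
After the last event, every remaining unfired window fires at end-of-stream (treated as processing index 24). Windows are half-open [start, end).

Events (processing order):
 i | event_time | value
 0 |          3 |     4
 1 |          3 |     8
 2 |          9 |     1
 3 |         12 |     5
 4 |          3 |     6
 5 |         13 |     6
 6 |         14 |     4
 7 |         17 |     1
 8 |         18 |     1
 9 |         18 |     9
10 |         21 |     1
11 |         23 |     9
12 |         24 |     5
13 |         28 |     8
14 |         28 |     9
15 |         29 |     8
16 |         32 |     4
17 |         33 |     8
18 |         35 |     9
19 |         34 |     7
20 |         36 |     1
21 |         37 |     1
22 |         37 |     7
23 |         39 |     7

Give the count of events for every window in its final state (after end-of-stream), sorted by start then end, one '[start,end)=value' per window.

i=0 t=3 v=4: → [0,7); WM=−∞
i=1 t=3 v=8: → [0,7); WM=−∞
i=2 t=9 v=1: → [7,14); WM=7; [0,7) fires=2
i=3 t=12 v=5: → [7,14); WM=7
i=4 t=3 v=6: DROP (t<7-1); WM=7
i=5 t=13 v=6: → [7,14); WM=11
i=6 t=14 v=4: → [14,21); WM=11
i=7 t=17 v=1: → [14,21); WM=11
i=8 t=18 v=1: → [14,21); WM=16; [7,14) fires=3
i=9 t=18 v=9: → [14,21); WM=16
i=10 t=21 v=1: → [21,28); WM=16
i=11 t=23 v=9: → [21,28); WM=21; [14,21) fires=4
i=12 t=24 v=5: → [21,28); WM=21
i=13 t=28 v=8: → [28,35); WM=21
i=14 t=28 v=9: → [28,35); WM=26
i=15 t=29 v=8: → [28,35); WM=26
i=16 t=32 v=4: → [28,35); WM=26
i=17 t=33 v=8: → [28,35); WM=31; [21,28) fires=3
i=18 t=35 v=9: → [35,42); WM=31
i=19 t=34 v=7: → [28,35); WM=31
i=20 t=36 v=1: → [35,42); WM=34
i=21 t=37 v=1: → [35,42); WM=34
i=22 t=37 v=7: → [35,42); WM=34
i=23 t=39 v=7: → [35,42); WM=37; [28,35) fires=6

[0,7)=2 [7,14)=3 [14,21)=4 [21,28)=3 [28,35)=6 [35,42)=5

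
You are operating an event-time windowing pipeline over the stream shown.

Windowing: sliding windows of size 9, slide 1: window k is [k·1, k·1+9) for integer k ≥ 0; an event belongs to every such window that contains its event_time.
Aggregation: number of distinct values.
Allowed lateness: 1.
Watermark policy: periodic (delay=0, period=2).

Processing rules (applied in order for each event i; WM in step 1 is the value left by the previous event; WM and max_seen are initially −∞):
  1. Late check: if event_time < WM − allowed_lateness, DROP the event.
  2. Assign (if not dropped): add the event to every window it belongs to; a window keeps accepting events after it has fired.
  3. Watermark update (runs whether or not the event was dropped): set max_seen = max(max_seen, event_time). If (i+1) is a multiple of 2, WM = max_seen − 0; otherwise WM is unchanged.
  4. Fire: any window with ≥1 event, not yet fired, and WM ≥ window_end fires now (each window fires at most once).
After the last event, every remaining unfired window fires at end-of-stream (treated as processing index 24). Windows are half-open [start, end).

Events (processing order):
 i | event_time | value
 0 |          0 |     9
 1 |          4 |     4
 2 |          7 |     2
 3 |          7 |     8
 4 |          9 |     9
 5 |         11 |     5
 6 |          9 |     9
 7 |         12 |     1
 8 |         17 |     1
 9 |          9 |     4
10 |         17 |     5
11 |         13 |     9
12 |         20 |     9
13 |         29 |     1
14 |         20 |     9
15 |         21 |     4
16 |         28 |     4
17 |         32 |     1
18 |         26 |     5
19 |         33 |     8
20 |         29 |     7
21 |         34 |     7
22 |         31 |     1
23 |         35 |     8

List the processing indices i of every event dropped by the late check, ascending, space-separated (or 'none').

6 9 11 14 15 18 20 22

i=0 t=0 v=9: → [0,9); WM=−∞
i=1 t=4 v=4: → [4,13),[3,12),[2,11),[1,10),[0,9); WM=4
i=2 t=7 v=2: → [7,16),[6,15),[5,14),[4,13),[3,12),[2,11),[1,10),[0,9); WM=4
i=3 t=7 v=8: → [7,16),[6,15),[5,14),[4,13),[3,12),[2,11),[1,10),[0,9); WM=7
i=4 t=9 v=9: → [9,18),[8,17),[7,16),[6,15),[5,14),[4,13),[3,12),[2,11),[1,10); WM=7
i=5 t=11 v=5: → [11,20),[10,19),[9,18),[8,17),[7,16),[6,15),[5,14),[4,13),[3,12); WM=11; [0,9) fires=4 [1,10) fires=4 [2,11) fires=4
i=6 t=9 v=9: DROP (t<11-1); WM=11
i=7 t=12 v=1: → [12,21),[11,20),[10,19),[9,18),[8,17),[7,16),[6,15),[5,14),[4,13); WM=12; [3,12) fires=5
i=8 t=17 v=1: → [17,26),[16,25),[15,24),[14,23),[13,22),[12,21),[11,20),[10,19),[9,18); WM=12
i=9 t=9 v=4: DROP (t<12-1); WM=17; [4,13) fires=6 [5,14) fires=5 [6,15) fires=5 [7,16) fires=5 [8,17) fires=3
i=10 t=17 v=5: → [17,26),[16,25),[15,24),[14,23),[13,22),[12,21),[11,20),[10,19),[9,18); WM=17
i=11 t=13 v=9: DROP (t<17-1); WM=17
i=12 t=20 v=9: → [20,29),[19,28),[18,27),[17,26),[16,25),[15,24),[14,23),[13,22),[12,21); WM=17
i=13 t=29 v=1: → [29,38),[28,37),[27,36),[26,35),[25,34),[24,33),[23,32),[22,31),[21,30); WM=29; [9,18) fires=3 [10,19) fires=2 [11,20) fires=2 [12,21) fires=3 [13,22) fires=3 [14,23) fires=3 [15,24) fires=3 [16,25) fires=3 [17,26) fires=3 [18,27) fires=1 [19,28) fires=1 [20,29) fires=1
i=14 t=20 v=9: DROP (t<29-1); WM=29
i=15 t=21 v=4: DROP (t<29-1); WM=29
i=16 t=28 v=4: → [28,37),[27,36),[26,35),[25,34),[24,33),[23,32),[22,31),[21,30),[20,29); WM=29
i=17 t=32 v=1: → [32,41),[31,40),[30,39),[29,38),[28,37),[27,36),[26,35),[25,34),[24,33); WM=32; [21,30) fires=2 [22,31) fires=2 [23,32) fires=2
i=18 t=26 v=5: DROP (t<32-1); WM=32
i=19 t=33 v=8: → [33,42),[32,41),[31,40),[30,39),[29,38),[28,37),[27,36),[26,35),[25,34); WM=33; [24,33) fires=2
i=20 t=29 v=7: DROP (t<33-1); WM=33
i=21 t=34 v=7: → [34,43),[33,42),[32,41),[31,40),[30,39),[29,38),[28,37),[27,36),[26,35); WM=34; [25,34) fires=3
i=22 t=31 v=1: DROP (t<34-1); WM=34
i=23 t=35 v=8: → [35,44),[34,43),[33,42),[32,41),[31,40),[30,39),[29,38),[28,37),[27,36); WM=35; [26,35) fires=4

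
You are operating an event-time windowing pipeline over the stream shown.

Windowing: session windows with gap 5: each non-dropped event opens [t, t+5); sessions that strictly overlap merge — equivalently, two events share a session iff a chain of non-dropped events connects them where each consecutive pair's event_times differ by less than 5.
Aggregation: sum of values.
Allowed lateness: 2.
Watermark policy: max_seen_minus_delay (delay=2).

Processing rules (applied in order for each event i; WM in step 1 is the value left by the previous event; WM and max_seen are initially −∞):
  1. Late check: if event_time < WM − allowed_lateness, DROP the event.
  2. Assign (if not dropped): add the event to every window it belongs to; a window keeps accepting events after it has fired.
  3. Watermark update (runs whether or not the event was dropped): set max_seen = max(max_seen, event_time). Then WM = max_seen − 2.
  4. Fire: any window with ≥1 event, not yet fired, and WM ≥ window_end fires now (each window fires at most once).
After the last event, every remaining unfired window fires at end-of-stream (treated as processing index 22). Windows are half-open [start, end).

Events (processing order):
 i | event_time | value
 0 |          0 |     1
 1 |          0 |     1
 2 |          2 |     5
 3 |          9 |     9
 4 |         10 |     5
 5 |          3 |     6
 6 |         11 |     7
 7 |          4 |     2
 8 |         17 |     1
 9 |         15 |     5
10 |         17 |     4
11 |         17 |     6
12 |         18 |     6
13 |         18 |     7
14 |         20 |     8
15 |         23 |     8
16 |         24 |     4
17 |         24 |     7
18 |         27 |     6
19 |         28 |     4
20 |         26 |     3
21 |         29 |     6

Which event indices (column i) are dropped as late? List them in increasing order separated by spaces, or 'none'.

5 7

i=0 t=0 v=1: → [0,5); WM=-2
i=1 t=0 v=1: → [0,5); WM=-2
i=2 t=2 v=5: → [0,7); WM=0
i=3 t=9 v=9: → [9,14); WM=7
i=4 t=10 v=5: → [9,15); WM=8
i=5 t=3 v=6: DROP (t<8-2); WM=8
i=6 t=11 v=7: → [9,16); WM=9
i=7 t=4 v=2: DROP (t<9-2); WM=9
i=8 t=17 v=1: → [17,22); WM=15
i=9 t=15 v=5: → [9,22); WM=15
i=10 t=17 v=4: → [9,22); WM=15
i=11 t=17 v=6: → [9,22); WM=15
i=12 t=18 v=6: → [9,23); WM=16
i=13 t=18 v=7: → [9,23); WM=16
i=14 t=20 v=8: → [9,25); WM=18
i=15 t=23 v=8: → [9,28); WM=21
i=16 t=24 v=4: → [9,29); WM=22
i=17 t=24 v=7: → [9,29); WM=22
i=18 t=27 v=6: → [9,32); WM=25
i=19 t=28 v=4: → [9,33); WM=26
i=20 t=26 v=3: → [9,33); WM=26
i=21 t=29 v=6: → [9,34); WM=27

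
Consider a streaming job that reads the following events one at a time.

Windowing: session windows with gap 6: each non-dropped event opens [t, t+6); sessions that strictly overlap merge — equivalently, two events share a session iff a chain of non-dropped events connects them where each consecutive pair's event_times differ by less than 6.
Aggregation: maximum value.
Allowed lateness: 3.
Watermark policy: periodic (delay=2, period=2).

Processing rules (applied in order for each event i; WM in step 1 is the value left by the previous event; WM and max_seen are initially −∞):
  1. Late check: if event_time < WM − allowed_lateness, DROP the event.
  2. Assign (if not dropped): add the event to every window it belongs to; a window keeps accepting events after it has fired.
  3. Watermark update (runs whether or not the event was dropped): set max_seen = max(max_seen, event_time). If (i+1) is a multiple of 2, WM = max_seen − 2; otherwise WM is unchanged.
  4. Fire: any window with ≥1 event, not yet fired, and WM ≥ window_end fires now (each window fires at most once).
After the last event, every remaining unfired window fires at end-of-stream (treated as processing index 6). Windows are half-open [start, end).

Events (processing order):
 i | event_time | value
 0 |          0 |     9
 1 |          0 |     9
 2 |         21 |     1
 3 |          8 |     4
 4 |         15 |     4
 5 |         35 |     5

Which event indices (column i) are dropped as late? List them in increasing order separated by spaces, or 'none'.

i=0 t=0 v=9: → [0,6); WM=−∞
i=1 t=0 v=9: → [0,6); WM=-2
i=2 t=21 v=1: → [21,27); WM=-2
i=3 t=8 v=4: → [8,14); WM=19
i=4 t=15 v=4: DROP (t<19-3); WM=19
i=5 t=35 v=5: → [35,41); WM=33

4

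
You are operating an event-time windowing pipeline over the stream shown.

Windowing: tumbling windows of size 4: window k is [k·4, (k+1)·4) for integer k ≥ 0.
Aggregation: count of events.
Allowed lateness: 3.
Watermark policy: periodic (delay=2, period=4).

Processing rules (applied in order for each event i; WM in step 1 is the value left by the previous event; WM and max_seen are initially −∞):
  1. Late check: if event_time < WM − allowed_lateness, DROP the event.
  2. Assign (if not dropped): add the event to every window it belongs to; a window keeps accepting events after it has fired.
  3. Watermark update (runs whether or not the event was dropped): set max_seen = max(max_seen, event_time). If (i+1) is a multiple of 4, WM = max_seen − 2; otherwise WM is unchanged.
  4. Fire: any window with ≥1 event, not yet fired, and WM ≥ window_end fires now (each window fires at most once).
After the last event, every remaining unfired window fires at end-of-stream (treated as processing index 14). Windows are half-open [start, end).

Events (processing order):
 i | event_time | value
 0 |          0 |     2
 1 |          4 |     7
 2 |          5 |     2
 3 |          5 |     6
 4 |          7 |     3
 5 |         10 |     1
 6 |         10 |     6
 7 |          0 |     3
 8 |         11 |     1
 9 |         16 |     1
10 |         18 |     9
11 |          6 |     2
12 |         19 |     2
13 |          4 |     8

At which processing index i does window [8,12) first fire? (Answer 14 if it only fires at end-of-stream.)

i=0 t=0 v=2: → [0,4); WM=−∞
i=1 t=4 v=7: → [4,8); WM=−∞
i=2 t=5 v=2: → [4,8); WM=−∞
i=3 t=5 v=6: → [4,8); WM=3
i=4 t=7 v=3: → [4,8); WM=3
i=5 t=10 v=1: → [8,12); WM=3
i=6 t=10 v=6: → [8,12); WM=3
i=7 t=0 v=3: → [0,4); WM=8; [0,4) fires=2 [4,8) fires=4
i=8 t=11 v=1: → [8,12); WM=8
i=9 t=16 v=1: → [16,20); WM=8
i=10 t=18 v=9: → [16,20); WM=8
i=11 t=6 v=2: → [4,8); WM=16; [8,12) fires=3
i=12 t=19 v=2: → [16,20); WM=16
i=13 t=4 v=8: DROP (t<16-3); WM=16

11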